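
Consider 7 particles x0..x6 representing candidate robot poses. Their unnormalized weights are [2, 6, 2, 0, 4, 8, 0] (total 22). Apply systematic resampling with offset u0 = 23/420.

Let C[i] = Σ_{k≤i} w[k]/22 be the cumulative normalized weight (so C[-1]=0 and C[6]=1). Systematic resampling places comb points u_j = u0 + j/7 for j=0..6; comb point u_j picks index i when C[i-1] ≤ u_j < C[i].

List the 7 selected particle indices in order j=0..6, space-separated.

0 1 1 4 4 5 5

C = [1/11, 4/11, 5/11, 5/11, 7/11, 1, 1]
j=0: u_0=23/420 ∈ [0, 1/11) → index 0
j=1: u_1=83/420 ∈ [1/11, 4/11) → index 1
j=2: u_2=143/420 ∈ [1/11, 4/11) → index 1
j=3: u_3=29/60 ∈ [5/11, 7/11) → index 4
j=4: u_4=263/420 ∈ [5/11, 7/11) → index 4
j=5: u_5=323/420 ∈ [7/11, 1) → index 5
j=6: u_6=383/420 ∈ [7/11, 1) → index 5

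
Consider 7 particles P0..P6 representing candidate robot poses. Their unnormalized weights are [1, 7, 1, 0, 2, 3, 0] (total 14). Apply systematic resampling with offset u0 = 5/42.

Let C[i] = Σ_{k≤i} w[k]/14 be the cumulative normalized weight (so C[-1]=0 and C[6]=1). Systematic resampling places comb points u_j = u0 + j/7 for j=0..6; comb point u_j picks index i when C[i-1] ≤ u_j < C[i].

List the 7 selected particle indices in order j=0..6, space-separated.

1 1 1 1 4 5 5

C = [1/14, 4/7, 9/14, 9/14, 11/14, 1, 1]
j=0: u_0=5/42 ∈ [1/14, 4/7) → index 1
j=1: u_1=11/42 ∈ [1/14, 4/7) → index 1
j=2: u_2=17/42 ∈ [1/14, 4/7) → index 1
j=3: u_3=23/42 ∈ [1/14, 4/7) → index 1
j=4: u_4=29/42 ∈ [9/14, 11/14) → index 4
j=5: u_5=5/6 ∈ [11/14, 1) → index 5
j=6: u_6=41/42 ∈ [11/14, 1) → index 5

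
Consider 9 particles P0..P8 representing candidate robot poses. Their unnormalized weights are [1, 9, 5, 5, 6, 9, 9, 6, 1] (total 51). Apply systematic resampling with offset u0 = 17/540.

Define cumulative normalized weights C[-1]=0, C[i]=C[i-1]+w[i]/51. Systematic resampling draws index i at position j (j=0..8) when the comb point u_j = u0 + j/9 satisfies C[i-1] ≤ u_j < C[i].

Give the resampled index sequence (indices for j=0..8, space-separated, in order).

1 1 2 3 4 5 6 6 7

C = [1/51, 10/51, 5/17, 20/51, 26/51, 35/51, 44/51, 50/51, 1]
j=0: u_0=17/540 ∈ [1/51, 10/51) → index 1
j=1: u_1=77/540 ∈ [1/51, 10/51) → index 1
j=2: u_2=137/540 ∈ [10/51, 5/17) → index 2
j=3: u_3=197/540 ∈ [5/17, 20/51) → index 3
j=4: u_4=257/540 ∈ [20/51, 26/51) → index 4
j=5: u_5=317/540 ∈ [26/51, 35/51) → index 5
j=6: u_6=377/540 ∈ [35/51, 44/51) → index 6
j=7: u_7=437/540 ∈ [35/51, 44/51) → index 6
j=8: u_8=497/540 ∈ [44/51, 50/51) → index 7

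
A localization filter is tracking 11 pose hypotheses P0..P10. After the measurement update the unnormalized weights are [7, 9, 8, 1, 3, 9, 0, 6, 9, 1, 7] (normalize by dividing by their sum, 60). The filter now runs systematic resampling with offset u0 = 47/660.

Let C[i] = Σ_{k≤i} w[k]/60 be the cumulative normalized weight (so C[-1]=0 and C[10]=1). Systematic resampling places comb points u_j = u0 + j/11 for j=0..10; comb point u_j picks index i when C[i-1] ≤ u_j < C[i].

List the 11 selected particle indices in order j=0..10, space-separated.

0 1 1 2 4 5 7 7 8 10 10

C = [7/60, 4/15, 2/5, 5/12, 7/15, 37/60, 37/60, 43/60, 13/15, 53/60, 1]
j=0: u_0=47/660 ∈ [0, 7/60) → index 0
j=1: u_1=107/660 ∈ [7/60, 4/15) → index 1
j=2: u_2=167/660 ∈ [7/60, 4/15) → index 1
j=3: u_3=227/660 ∈ [4/15, 2/5) → index 2
j=4: u_4=287/660 ∈ [5/12, 7/15) → index 4
j=5: u_5=347/660 ∈ [7/15, 37/60) → index 5
j=6: u_6=37/60 ∈ [37/60, 43/60) → index 7
j=7: u_7=467/660 ∈ [37/60, 43/60) → index 7
j=8: u_8=527/660 ∈ [43/60, 13/15) → index 8
j=9: u_9=587/660 ∈ [53/60, 1) → index 10
j=10: u_10=647/660 ∈ [53/60, 1) → index 10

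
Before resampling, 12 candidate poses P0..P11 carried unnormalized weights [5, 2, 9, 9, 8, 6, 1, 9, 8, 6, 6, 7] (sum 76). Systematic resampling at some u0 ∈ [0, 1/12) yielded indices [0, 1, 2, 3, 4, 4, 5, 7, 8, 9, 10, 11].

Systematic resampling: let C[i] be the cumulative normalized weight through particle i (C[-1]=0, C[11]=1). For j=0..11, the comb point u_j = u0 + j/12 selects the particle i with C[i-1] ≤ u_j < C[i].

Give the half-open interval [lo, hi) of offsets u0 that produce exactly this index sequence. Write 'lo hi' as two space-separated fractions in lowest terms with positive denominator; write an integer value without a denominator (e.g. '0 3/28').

0 1/114

C = [5/76, 7/76, 4/19, 25/76, 33/76, 39/76, 10/19, 49/76, 3/4, 63/76, 69/76, 1]
j=0 picked index 0: u0 ∈ [0, 5/76)
j=1 picked index 1: u0 ∈ [-1/57, 1/114)
j=2 picked index 2: u0 ∈ [-17/228, 5/114)
j=3 picked index 3: u0 ∈ [-3/76, 3/38)
j=4 picked index 4: u0 ∈ [-1/228, 23/228)
j=5 picked index 4: u0 ∈ [-5/57, 1/57)
j=6 picked index 5: u0 ∈ [-5/76, 1/76)
j=7 picked index 7: u0 ∈ [-13/228, 7/114)
j=8 picked index 8: u0 ∈ [-5/228, 1/12)
j=9 picked index 9: u0 ∈ [0, 3/38)
j=10 picked index 10: u0 ∈ [-1/228, 17/228)
j=11 picked index 11: u0 ∈ [-1/114, 1/12)
intersection: [0, 1/114)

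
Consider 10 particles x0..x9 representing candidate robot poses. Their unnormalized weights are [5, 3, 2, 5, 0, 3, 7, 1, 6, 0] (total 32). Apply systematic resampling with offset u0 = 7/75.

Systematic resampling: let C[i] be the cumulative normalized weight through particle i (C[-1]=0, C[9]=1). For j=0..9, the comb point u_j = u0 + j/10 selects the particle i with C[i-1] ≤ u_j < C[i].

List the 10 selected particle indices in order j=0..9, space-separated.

0 1 2 3 5 6 6 7 8 8

C = [5/32, 1/4, 5/16, 15/32, 15/32, 9/16, 25/32, 13/16, 1, 1]
j=0: u_0=7/75 ∈ [0, 5/32) → index 0
j=1: u_1=29/150 ∈ [5/32, 1/4) → index 1
j=2: u_2=22/75 ∈ [1/4, 5/16) → index 2
j=3: u_3=59/150 ∈ [5/16, 15/32) → index 3
j=4: u_4=37/75 ∈ [15/32, 9/16) → index 5
j=5: u_5=89/150 ∈ [9/16, 25/32) → index 6
j=6: u_6=52/75 ∈ [9/16, 25/32) → index 6
j=7: u_7=119/150 ∈ [25/32, 13/16) → index 7
j=8: u_8=67/75 ∈ [13/16, 1) → index 8
j=9: u_9=149/150 ∈ [13/16, 1) → index 8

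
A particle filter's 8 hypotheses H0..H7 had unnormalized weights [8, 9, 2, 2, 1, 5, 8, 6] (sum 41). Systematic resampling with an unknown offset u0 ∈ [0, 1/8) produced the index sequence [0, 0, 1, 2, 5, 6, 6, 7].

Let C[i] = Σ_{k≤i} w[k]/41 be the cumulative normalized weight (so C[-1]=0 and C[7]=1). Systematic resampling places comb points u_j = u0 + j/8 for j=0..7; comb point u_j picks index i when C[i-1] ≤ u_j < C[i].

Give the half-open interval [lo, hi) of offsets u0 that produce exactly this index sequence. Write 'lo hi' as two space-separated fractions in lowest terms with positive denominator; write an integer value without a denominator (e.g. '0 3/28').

13/328 23/328

C = [8/41, 17/41, 19/41, 21/41, 22/41, 27/41, 35/41, 1]
j=0 picked index 0: u0 ∈ [0, 8/41)
j=1 picked index 0: u0 ∈ [-1/8, 23/328)
j=2 picked index 1: u0 ∈ [-9/164, 27/164)
j=3 picked index 2: u0 ∈ [13/328, 29/328)
j=4 picked index 5: u0 ∈ [3/82, 13/82)
j=5 picked index 6: u0 ∈ [11/328, 75/328)
j=6 picked index 6: u0 ∈ [-15/164, 17/164)
j=7 picked index 7: u0 ∈ [-7/328, 1/8)
intersection: [13/328, 23/328)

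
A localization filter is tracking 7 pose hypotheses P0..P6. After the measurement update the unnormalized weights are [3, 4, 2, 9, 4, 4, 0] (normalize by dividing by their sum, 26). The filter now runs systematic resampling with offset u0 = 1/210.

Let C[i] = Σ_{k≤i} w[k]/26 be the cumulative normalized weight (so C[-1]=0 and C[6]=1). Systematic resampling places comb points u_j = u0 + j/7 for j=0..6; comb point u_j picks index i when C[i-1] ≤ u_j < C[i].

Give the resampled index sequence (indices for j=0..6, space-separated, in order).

C = [3/26, 7/26, 9/26, 9/13, 11/13, 1, 1]
j=0: u_0=1/210 ∈ [0, 3/26) → index 0
j=1: u_1=31/210 ∈ [3/26, 7/26) → index 1
j=2: u_2=61/210 ∈ [7/26, 9/26) → index 2
j=3: u_3=13/30 ∈ [9/26, 9/13) → index 3
j=4: u_4=121/210 ∈ [9/26, 9/13) → index 3
j=5: u_5=151/210 ∈ [9/13, 11/13) → index 4
j=6: u_6=181/210 ∈ [11/13, 1) → index 5

0 1 2 3 3 4 5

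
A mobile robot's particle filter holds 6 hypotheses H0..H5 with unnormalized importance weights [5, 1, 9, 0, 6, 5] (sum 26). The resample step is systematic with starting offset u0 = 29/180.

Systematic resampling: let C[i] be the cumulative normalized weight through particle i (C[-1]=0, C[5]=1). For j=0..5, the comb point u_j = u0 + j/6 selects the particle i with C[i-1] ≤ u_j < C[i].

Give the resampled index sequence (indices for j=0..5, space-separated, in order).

0 2 2 4 5 5

C = [5/26, 3/13, 15/26, 15/26, 21/26, 1]
j=0: u_0=29/180 ∈ [0, 5/26) → index 0
j=1: u_1=59/180 ∈ [3/13, 15/26) → index 2
j=2: u_2=89/180 ∈ [3/13, 15/26) → index 2
j=3: u_3=119/180 ∈ [15/26, 21/26) → index 4
j=4: u_4=149/180 ∈ [21/26, 1) → index 5
j=5: u_5=179/180 ∈ [21/26, 1) → index 5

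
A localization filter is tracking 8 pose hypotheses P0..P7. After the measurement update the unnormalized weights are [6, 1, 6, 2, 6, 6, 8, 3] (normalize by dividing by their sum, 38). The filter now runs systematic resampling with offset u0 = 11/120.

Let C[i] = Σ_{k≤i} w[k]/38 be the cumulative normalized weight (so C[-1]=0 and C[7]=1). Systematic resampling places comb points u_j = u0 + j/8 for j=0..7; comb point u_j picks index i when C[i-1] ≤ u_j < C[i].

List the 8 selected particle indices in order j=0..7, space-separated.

C = [3/19, 7/38, 13/38, 15/38, 21/38, 27/38, 35/38, 1]
j=0: u_0=11/120 ∈ [0, 3/19) → index 0
j=1: u_1=13/60 ∈ [7/38, 13/38) → index 2
j=2: u_2=41/120 ∈ [7/38, 13/38) → index 2
j=3: u_3=7/15 ∈ [15/38, 21/38) → index 4
j=4: u_4=71/120 ∈ [21/38, 27/38) → index 5
j=5: u_5=43/60 ∈ [27/38, 35/38) → index 6
j=6: u_6=101/120 ∈ [27/38, 35/38) → index 6
j=7: u_7=29/30 ∈ [35/38, 1) → index 7

0 2 2 4 5 6 6 7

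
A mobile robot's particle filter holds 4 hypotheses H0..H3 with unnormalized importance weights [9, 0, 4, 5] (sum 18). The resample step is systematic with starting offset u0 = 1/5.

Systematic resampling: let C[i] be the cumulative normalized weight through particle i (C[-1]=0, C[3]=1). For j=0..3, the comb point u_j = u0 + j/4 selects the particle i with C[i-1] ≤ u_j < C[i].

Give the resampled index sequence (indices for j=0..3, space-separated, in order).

C = [1/2, 1/2, 13/18, 1]
j=0: u_0=1/5 ∈ [0, 1/2) → index 0
j=1: u_1=9/20 ∈ [0, 1/2) → index 0
j=2: u_2=7/10 ∈ [1/2, 13/18) → index 2
j=3: u_3=19/20 ∈ [13/18, 1) → index 3

0 0 2 3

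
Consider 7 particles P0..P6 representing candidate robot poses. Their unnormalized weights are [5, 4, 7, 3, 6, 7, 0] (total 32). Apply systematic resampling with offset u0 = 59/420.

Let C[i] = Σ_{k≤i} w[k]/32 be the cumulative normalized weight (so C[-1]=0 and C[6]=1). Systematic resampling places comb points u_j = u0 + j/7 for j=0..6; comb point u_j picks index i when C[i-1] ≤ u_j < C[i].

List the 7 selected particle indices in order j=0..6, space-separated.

C = [5/32, 9/32, 1/2, 19/32, 25/32, 1, 1]
j=0: u_0=59/420 ∈ [0, 5/32) → index 0
j=1: u_1=17/60 ∈ [9/32, 1/2) → index 2
j=2: u_2=179/420 ∈ [9/32, 1/2) → index 2
j=3: u_3=239/420 ∈ [1/2, 19/32) → index 3
j=4: u_4=299/420 ∈ [19/32, 25/32) → index 4
j=5: u_5=359/420 ∈ [25/32, 1) → index 5
j=6: u_6=419/420 ∈ [25/32, 1) → index 5

0 2 2 3 4 5 5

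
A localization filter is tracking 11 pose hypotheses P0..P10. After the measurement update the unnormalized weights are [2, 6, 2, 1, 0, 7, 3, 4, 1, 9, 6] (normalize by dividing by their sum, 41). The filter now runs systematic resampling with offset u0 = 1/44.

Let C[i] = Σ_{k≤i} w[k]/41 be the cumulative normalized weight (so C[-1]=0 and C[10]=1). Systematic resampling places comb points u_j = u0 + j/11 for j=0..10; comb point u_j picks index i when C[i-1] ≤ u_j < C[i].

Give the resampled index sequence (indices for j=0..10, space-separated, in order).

C = [2/41, 8/41, 10/41, 11/41, 11/41, 18/41, 21/41, 25/41, 26/41, 35/41, 1]
j=0: u_0=1/44 ∈ [0, 2/41) → index 0
j=1: u_1=5/44 ∈ [2/41, 8/41) → index 1
j=2: u_2=9/44 ∈ [8/41, 10/41) → index 2
j=3: u_3=13/44 ∈ [11/41, 18/41) → index 5
j=4: u_4=17/44 ∈ [11/41, 18/41) → index 5
j=5: u_5=21/44 ∈ [18/41, 21/41) → index 6
j=6: u_6=25/44 ∈ [21/41, 25/41) → index 7
j=7: u_7=29/44 ∈ [26/41, 35/41) → index 9
j=8: u_8=3/4 ∈ [26/41, 35/41) → index 9
j=9: u_9=37/44 ∈ [26/41, 35/41) → index 9
j=10: u_10=41/44 ∈ [35/41, 1) → index 10

0 1 2 5 5 6 7 9 9 9 10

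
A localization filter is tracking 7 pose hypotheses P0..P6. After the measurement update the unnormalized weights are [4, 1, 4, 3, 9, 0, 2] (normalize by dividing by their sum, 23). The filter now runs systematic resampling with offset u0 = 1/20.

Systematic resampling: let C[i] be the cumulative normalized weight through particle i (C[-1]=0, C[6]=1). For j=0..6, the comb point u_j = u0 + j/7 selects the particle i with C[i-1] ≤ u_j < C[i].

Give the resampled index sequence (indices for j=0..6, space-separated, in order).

C = [4/23, 5/23, 9/23, 12/23, 21/23, 21/23, 1]
j=0: u_0=1/20 ∈ [0, 4/23) → index 0
j=1: u_1=27/140 ∈ [4/23, 5/23) → index 1
j=2: u_2=47/140 ∈ [5/23, 9/23) → index 2
j=3: u_3=67/140 ∈ [9/23, 12/23) → index 3
j=4: u_4=87/140 ∈ [12/23, 21/23) → index 4
j=5: u_5=107/140 ∈ [12/23, 21/23) → index 4
j=6: u_6=127/140 ∈ [12/23, 21/23) → index 4

0 1 2 3 4 4 4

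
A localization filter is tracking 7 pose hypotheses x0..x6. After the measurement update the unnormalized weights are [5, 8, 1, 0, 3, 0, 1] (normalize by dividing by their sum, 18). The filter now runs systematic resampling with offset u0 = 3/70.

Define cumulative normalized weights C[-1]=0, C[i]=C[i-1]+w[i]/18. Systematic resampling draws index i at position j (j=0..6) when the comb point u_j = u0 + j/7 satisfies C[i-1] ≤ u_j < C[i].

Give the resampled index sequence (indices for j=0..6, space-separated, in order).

C = [5/18, 13/18, 7/9, 7/9, 17/18, 17/18, 1]
j=0: u_0=3/70 ∈ [0, 5/18) → index 0
j=1: u_1=13/70 ∈ [0, 5/18) → index 0
j=2: u_2=23/70 ∈ [5/18, 13/18) → index 1
j=3: u_3=33/70 ∈ [5/18, 13/18) → index 1
j=4: u_4=43/70 ∈ [5/18, 13/18) → index 1
j=5: u_5=53/70 ∈ [13/18, 7/9) → index 2
j=6: u_6=9/10 ∈ [7/9, 17/18) → index 4

0 0 1 1 1 2 4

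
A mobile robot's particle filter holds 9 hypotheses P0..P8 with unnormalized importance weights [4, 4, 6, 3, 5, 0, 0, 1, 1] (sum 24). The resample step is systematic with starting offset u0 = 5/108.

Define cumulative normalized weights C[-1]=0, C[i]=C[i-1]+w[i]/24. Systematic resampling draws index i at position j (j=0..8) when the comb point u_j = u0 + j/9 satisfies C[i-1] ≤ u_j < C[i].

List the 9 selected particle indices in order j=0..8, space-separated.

0 0 1 2 2 3 4 4 7

C = [1/6, 1/3, 7/12, 17/24, 11/12, 11/12, 11/12, 23/24, 1]
j=0: u_0=5/108 ∈ [0, 1/6) → index 0
j=1: u_1=17/108 ∈ [0, 1/6) → index 0
j=2: u_2=29/108 ∈ [1/6, 1/3) → index 1
j=3: u_3=41/108 ∈ [1/3, 7/12) → index 2
j=4: u_4=53/108 ∈ [1/3, 7/12) → index 2
j=5: u_5=65/108 ∈ [7/12, 17/24) → index 3
j=6: u_6=77/108 ∈ [17/24, 11/12) → index 4
j=7: u_7=89/108 ∈ [17/24, 11/12) → index 4
j=8: u_8=101/108 ∈ [11/12, 23/24) → index 7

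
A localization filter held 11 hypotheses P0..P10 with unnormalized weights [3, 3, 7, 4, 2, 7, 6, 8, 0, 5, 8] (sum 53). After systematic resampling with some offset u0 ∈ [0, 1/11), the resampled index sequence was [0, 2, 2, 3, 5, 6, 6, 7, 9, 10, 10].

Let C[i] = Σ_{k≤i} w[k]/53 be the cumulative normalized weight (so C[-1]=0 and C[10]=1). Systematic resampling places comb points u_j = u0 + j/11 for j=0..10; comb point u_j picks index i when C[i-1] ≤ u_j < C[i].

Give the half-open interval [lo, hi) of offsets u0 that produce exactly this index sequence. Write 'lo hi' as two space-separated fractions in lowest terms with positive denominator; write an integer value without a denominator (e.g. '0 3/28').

C = [3/53, 6/53, 13/53, 17/53, 19/53, 26/53, 32/53, 40/53, 40/53, 45/53, 1]
j=0 picked index 0: u0 ∈ [0, 3/53)
j=1 picked index 2: u0 ∈ [13/583, 90/583)
j=2 picked index 2: u0 ∈ [-40/583, 37/583)
j=3 picked index 3: u0 ∈ [-16/583, 28/583)
j=4 picked index 5: u0 ∈ [-3/583, 74/583)
j=5 picked index 6: u0 ∈ [21/583, 87/583)
j=6 picked index 6: u0 ∈ [-32/583, 34/583)
j=7 picked index 7: u0 ∈ [-19/583, 69/583)
j=8 picked index 9: u0 ∈ [16/583, 71/583)
j=9 picked index 10: u0 ∈ [18/583, 2/11)
j=10 picked index 10: u0 ∈ [-35/583, 1/11)
intersection: [21/583, 28/583)

21/583 28/583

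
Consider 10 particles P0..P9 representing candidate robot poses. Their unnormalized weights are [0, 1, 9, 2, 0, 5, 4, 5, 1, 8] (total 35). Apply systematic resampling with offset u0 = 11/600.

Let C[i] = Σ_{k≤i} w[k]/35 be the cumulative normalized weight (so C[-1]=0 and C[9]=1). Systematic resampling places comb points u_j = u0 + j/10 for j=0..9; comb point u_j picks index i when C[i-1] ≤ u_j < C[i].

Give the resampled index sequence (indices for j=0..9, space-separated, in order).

C = [0, 1/35, 2/7, 12/35, 12/35, 17/35, 3/5, 26/35, 27/35, 1]
j=0: u_0=11/600 ∈ [0, 1/35) → index 1
j=1: u_1=71/600 ∈ [1/35, 2/7) → index 2
j=2: u_2=131/600 ∈ [1/35, 2/7) → index 2
j=3: u_3=191/600 ∈ [2/7, 12/35) → index 3
j=4: u_4=251/600 ∈ [12/35, 17/35) → index 5
j=5: u_5=311/600 ∈ [17/35, 3/5) → index 6
j=6: u_6=371/600 ∈ [3/5, 26/35) → index 7
j=7: u_7=431/600 ∈ [3/5, 26/35) → index 7
j=8: u_8=491/600 ∈ [27/35, 1) → index 9
j=9: u_9=551/600 ∈ [27/35, 1) → index 9

1 2 2 3 5 6 7 7 9 9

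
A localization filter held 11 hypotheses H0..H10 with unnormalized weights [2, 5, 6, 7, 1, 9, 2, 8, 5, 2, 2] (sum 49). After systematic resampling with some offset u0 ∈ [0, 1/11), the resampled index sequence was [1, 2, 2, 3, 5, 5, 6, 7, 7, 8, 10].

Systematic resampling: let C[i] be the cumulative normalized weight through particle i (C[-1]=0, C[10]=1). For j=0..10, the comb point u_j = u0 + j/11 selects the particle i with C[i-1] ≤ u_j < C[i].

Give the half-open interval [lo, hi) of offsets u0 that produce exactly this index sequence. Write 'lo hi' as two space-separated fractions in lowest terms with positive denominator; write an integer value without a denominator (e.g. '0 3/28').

36/539 45/539

C = [2/49, 1/7, 13/49, 20/49, 3/7, 30/49, 32/49, 40/49, 45/49, 47/49, 1]
j=0 picked index 1: u0 ∈ [2/49, 1/7)
j=1 picked index 2: u0 ∈ [4/77, 94/539)
j=2 picked index 2: u0 ∈ [-3/77, 45/539)
j=3 picked index 3: u0 ∈ [-4/539, 73/539)
j=4 picked index 5: u0 ∈ [5/77, 134/539)
j=5 picked index 5: u0 ∈ [-2/77, 85/539)
j=6 picked index 6: u0 ∈ [36/539, 58/539)
j=7 picked index 7: u0 ∈ [9/539, 97/539)
j=8 picked index 7: u0 ∈ [-40/539, 48/539)
j=9 picked index 8: u0 ∈ [-1/539, 54/539)
j=10 picked index 10: u0 ∈ [27/539, 1/11)
intersection: [36/539, 45/539)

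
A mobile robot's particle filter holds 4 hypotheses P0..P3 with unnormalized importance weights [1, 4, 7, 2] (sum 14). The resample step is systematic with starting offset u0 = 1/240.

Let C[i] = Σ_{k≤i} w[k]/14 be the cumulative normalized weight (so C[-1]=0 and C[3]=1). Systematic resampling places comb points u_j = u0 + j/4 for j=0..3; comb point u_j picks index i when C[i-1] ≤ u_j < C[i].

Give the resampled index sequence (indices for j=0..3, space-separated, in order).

0 1 2 2

C = [1/14, 5/14, 6/7, 1]
j=0: u_0=1/240 ∈ [0, 1/14) → index 0
j=1: u_1=61/240 ∈ [1/14, 5/14) → index 1
j=2: u_2=121/240 ∈ [5/14, 6/7) → index 2
j=3: u_3=181/240 ∈ [5/14, 6/7) → index 2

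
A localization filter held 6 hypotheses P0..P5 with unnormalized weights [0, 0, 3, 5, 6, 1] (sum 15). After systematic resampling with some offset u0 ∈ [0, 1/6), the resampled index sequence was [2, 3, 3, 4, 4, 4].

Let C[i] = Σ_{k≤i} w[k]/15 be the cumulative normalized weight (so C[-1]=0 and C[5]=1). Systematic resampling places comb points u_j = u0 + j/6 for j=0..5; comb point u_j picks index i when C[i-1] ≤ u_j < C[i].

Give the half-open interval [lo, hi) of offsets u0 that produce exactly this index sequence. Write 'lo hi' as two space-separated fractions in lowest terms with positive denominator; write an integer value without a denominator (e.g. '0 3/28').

C = [0, 0, 1/5, 8/15, 14/15, 1]
j=0 picked index 2: u0 ∈ [0, 1/5)
j=1 picked index 3: u0 ∈ [1/30, 11/30)
j=2 picked index 3: u0 ∈ [-2/15, 1/5)
j=3 picked index 4: u0 ∈ [1/30, 13/30)
j=4 picked index 4: u0 ∈ [-2/15, 4/15)
j=5 picked index 4: u0 ∈ [-3/10, 1/10)
intersection: [1/30, 1/10)

1/30 1/10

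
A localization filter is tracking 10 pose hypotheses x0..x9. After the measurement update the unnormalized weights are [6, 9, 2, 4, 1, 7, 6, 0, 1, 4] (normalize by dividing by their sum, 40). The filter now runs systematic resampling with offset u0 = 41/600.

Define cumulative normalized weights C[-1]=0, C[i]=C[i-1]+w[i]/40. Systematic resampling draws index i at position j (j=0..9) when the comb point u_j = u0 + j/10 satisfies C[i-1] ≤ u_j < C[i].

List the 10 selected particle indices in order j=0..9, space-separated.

C = [3/20, 3/8, 17/40, 21/40, 11/20, 29/40, 7/8, 7/8, 9/10, 1]
j=0: u_0=41/600 ∈ [0, 3/20) → index 0
j=1: u_1=101/600 ∈ [3/20, 3/8) → index 1
j=2: u_2=161/600 ∈ [3/20, 3/8) → index 1
j=3: u_3=221/600 ∈ [3/20, 3/8) → index 1
j=4: u_4=281/600 ∈ [17/40, 21/40) → index 3
j=5: u_5=341/600 ∈ [11/20, 29/40) → index 5
j=6: u_6=401/600 ∈ [11/20, 29/40) → index 5
j=7: u_7=461/600 ∈ [29/40, 7/8) → index 6
j=8: u_8=521/600 ∈ [29/40, 7/8) → index 6
j=9: u_9=581/600 ∈ [9/10, 1) → index 9

0 1 1 1 3 5 5 6 6 9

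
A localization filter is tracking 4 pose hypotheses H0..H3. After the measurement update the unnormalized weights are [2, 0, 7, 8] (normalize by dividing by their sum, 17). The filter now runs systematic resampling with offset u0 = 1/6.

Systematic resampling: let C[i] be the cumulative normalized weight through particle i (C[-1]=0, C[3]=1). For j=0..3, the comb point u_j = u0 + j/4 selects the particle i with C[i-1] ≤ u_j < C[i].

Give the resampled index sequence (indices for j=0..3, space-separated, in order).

2 2 3 3

C = [2/17, 2/17, 9/17, 1]
j=0: u_0=1/6 ∈ [2/17, 9/17) → index 2
j=1: u_1=5/12 ∈ [2/17, 9/17) → index 2
j=2: u_2=2/3 ∈ [9/17, 1) → index 3
j=3: u_3=11/12 ∈ [9/17, 1) → index 3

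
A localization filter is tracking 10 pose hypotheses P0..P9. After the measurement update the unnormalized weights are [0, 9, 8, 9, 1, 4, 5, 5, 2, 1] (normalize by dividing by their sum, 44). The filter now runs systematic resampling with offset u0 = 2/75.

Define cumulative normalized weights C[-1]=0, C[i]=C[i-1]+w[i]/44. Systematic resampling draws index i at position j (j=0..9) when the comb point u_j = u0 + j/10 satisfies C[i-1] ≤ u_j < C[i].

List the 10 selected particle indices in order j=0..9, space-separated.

C = [0, 9/44, 17/44, 13/22, 27/44, 31/44, 9/11, 41/44, 43/44, 1]
j=0: u_0=2/75 ∈ [0, 9/44) → index 1
j=1: u_1=19/150 ∈ [0, 9/44) → index 1
j=2: u_2=17/75 ∈ [9/44, 17/44) → index 2
j=3: u_3=49/150 ∈ [9/44, 17/44) → index 2
j=4: u_4=32/75 ∈ [17/44, 13/22) → index 3
j=5: u_5=79/150 ∈ [17/44, 13/22) → index 3
j=6: u_6=47/75 ∈ [27/44, 31/44) → index 5
j=7: u_7=109/150 ∈ [31/44, 9/11) → index 6
j=8: u_8=62/75 ∈ [9/11, 41/44) → index 7
j=9: u_9=139/150 ∈ [9/11, 41/44) → index 7

1 1 2 2 3 3 5 6 7 7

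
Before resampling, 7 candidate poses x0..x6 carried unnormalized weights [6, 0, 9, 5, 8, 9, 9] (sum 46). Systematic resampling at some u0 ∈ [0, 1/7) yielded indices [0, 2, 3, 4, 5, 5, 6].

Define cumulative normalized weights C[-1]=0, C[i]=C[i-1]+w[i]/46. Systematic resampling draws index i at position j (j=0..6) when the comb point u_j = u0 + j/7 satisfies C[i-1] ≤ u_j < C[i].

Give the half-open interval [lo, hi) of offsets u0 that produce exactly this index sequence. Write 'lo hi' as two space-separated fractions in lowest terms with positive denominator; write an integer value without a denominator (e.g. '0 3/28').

13/322 29/322

C = [3/23, 3/23, 15/46, 10/23, 14/23, 37/46, 1]
j=0 picked index 0: u0 ∈ [0, 3/23)
j=1 picked index 2: u0 ∈ [-2/161, 59/322)
j=2 picked index 3: u0 ∈ [13/322, 24/161)
j=3 picked index 4: u0 ∈ [1/161, 29/161)
j=4 picked index 5: u0 ∈ [6/161, 75/322)
j=5 picked index 5: u0 ∈ [-17/161, 29/322)
j=6 picked index 6: u0 ∈ [-17/322, 1/7)
intersection: [13/322, 29/322)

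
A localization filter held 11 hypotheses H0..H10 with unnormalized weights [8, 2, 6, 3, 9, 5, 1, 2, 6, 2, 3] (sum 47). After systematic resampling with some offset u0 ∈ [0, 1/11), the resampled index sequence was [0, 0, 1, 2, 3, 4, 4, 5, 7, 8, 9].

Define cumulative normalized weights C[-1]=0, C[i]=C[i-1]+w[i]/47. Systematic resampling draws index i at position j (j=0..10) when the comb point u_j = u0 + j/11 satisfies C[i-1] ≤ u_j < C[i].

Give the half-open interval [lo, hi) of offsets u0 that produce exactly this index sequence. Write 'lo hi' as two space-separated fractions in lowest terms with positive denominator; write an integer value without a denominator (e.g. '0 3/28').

C = [8/47, 10/47, 16/47, 19/47, 28/47, 33/47, 34/47, 36/47, 42/47, 44/47, 1]
j=0 picked index 0: u0 ∈ [0, 8/47)
j=1 picked index 0: u0 ∈ [-1/11, 41/517)
j=2 picked index 1: u0 ∈ [-6/517, 16/517)
j=3 picked index 2: u0 ∈ [-31/517, 35/517)
j=4 picked index 3: u0 ∈ [-12/517, 21/517)
j=5 picked index 4: u0 ∈ [-26/517, 73/517)
j=6 picked index 4: u0 ∈ [-73/517, 26/517)
j=7 picked index 5: u0 ∈ [-21/517, 34/517)
j=8 picked index 7: u0 ∈ [-2/517, 20/517)
j=9 picked index 8: u0 ∈ [-27/517, 39/517)
j=10 picked index 9: u0 ∈ [-8/517, 14/517)
intersection: [0, 14/517)

0 14/517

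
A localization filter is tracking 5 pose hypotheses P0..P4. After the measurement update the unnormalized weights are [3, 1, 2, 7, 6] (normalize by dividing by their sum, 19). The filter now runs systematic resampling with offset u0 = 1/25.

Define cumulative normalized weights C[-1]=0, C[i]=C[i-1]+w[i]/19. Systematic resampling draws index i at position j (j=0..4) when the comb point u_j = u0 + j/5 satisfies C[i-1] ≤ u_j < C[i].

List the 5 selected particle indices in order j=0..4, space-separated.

0 2 3 3 4

C = [3/19, 4/19, 6/19, 13/19, 1]
j=0: u_0=1/25 ∈ [0, 3/19) → index 0
j=1: u_1=6/25 ∈ [4/19, 6/19) → index 2
j=2: u_2=11/25 ∈ [6/19, 13/19) → index 3
j=3: u_3=16/25 ∈ [6/19, 13/19) → index 3
j=4: u_4=21/25 ∈ [13/19, 1) → index 4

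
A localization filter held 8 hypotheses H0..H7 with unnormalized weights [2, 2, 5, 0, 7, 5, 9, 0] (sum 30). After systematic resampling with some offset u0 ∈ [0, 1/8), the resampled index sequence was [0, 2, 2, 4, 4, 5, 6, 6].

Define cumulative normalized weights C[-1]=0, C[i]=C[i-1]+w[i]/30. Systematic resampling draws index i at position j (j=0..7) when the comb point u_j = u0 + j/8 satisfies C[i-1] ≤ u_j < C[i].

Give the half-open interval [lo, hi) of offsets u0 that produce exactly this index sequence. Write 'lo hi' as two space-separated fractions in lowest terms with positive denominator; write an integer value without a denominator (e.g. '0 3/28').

C = [1/15, 2/15, 3/10, 3/10, 8/15, 7/10, 1, 1]
j=0 picked index 0: u0 ∈ [0, 1/15)
j=1 picked index 2: u0 ∈ [1/120, 7/40)
j=2 picked index 2: u0 ∈ [-7/60, 1/20)
j=3 picked index 4: u0 ∈ [-3/40, 19/120)
j=4 picked index 4: u0 ∈ [-1/5, 1/30)
j=5 picked index 5: u0 ∈ [-11/120, 3/40)
j=6 picked index 6: u0 ∈ [-1/20, 1/4)
j=7 picked index 6: u0 ∈ [-7/40, 1/8)
intersection: [1/120, 1/30)

1/120 1/30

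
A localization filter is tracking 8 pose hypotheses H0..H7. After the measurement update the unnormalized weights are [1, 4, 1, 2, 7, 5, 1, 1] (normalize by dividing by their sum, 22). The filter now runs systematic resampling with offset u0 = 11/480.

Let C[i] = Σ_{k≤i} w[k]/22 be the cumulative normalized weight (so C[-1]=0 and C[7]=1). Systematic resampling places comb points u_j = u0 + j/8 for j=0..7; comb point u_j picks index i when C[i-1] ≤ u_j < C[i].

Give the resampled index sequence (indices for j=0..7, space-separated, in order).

C = [1/22, 5/22, 3/11, 4/11, 15/22, 10/11, 21/22, 1]
j=0: u_0=11/480 ∈ [0, 1/22) → index 0
j=1: u_1=71/480 ∈ [1/22, 5/22) → index 1
j=2: u_2=131/480 ∈ [3/11, 4/11) → index 3
j=3: u_3=191/480 ∈ [4/11, 15/22) → index 4
j=4: u_4=251/480 ∈ [4/11, 15/22) → index 4
j=5: u_5=311/480 ∈ [4/11, 15/22) → index 4
j=6: u_6=371/480 ∈ [15/22, 10/11) → index 5
j=7: u_7=431/480 ∈ [15/22, 10/11) → index 5

0 1 3 4 4 4 5 5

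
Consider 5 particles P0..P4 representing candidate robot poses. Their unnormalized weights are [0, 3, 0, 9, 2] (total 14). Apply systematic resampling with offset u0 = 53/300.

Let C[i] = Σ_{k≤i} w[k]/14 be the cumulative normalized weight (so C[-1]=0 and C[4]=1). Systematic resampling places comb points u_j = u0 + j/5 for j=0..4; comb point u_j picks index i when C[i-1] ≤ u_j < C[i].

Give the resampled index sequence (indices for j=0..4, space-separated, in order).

C = [0, 3/14, 3/14, 6/7, 1]
j=0: u_0=53/300 ∈ [0, 3/14) → index 1
j=1: u_1=113/300 ∈ [3/14, 6/7) → index 3
j=2: u_2=173/300 ∈ [3/14, 6/7) → index 3
j=3: u_3=233/300 ∈ [3/14, 6/7) → index 3
j=4: u_4=293/300 ∈ [6/7, 1) → index 4

1 3 3 3 4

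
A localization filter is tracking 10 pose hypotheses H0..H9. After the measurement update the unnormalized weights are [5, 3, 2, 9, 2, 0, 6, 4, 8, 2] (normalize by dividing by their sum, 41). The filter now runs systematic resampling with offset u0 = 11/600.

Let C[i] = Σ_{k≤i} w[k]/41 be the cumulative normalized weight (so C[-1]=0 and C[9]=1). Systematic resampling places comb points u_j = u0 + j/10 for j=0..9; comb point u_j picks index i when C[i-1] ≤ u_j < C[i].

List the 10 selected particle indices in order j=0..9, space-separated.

0 0 2 3 3 6 6 7 8 8

C = [5/41, 8/41, 10/41, 19/41, 21/41, 21/41, 27/41, 31/41, 39/41, 1]
j=0: u_0=11/600 ∈ [0, 5/41) → index 0
j=1: u_1=71/600 ∈ [0, 5/41) → index 0
j=2: u_2=131/600 ∈ [8/41, 10/41) → index 2
j=3: u_3=191/600 ∈ [10/41, 19/41) → index 3
j=4: u_4=251/600 ∈ [10/41, 19/41) → index 3
j=5: u_5=311/600 ∈ [21/41, 27/41) → index 6
j=6: u_6=371/600 ∈ [21/41, 27/41) → index 6
j=7: u_7=431/600 ∈ [27/41, 31/41) → index 7
j=8: u_8=491/600 ∈ [31/41, 39/41) → index 8
j=9: u_9=551/600 ∈ [31/41, 39/41) → index 8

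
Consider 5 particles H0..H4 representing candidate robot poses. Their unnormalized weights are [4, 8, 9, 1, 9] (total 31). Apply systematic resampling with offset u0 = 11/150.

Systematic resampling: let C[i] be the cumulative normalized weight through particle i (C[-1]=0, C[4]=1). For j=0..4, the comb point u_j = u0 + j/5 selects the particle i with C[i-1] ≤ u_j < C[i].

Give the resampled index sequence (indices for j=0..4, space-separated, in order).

C = [4/31, 12/31, 21/31, 22/31, 1]
j=0: u_0=11/150 ∈ [0, 4/31) → index 0
j=1: u_1=41/150 ∈ [4/31, 12/31) → index 1
j=2: u_2=71/150 ∈ [12/31, 21/31) → index 2
j=3: u_3=101/150 ∈ [12/31, 21/31) → index 2
j=4: u_4=131/150 ∈ [22/31, 1) → index 4

0 1 2 2 4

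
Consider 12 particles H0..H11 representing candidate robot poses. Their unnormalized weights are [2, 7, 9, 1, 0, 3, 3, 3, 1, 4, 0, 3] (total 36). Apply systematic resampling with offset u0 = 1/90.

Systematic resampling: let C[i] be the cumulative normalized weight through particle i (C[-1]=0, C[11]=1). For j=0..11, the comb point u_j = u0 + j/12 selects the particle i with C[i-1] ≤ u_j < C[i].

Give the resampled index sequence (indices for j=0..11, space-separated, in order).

C = [1/18, 1/4, 1/2, 19/36, 19/36, 11/18, 25/36, 7/9, 29/36, 11/12, 11/12, 1]
j=0: u_0=1/90 ∈ [0, 1/18) → index 0
j=1: u_1=17/180 ∈ [1/18, 1/4) → index 1
j=2: u_2=8/45 ∈ [1/18, 1/4) → index 1
j=3: u_3=47/180 ∈ [1/4, 1/2) → index 2
j=4: u_4=31/90 ∈ [1/4, 1/2) → index 2
j=5: u_5=77/180 ∈ [1/4, 1/2) → index 2
j=6: u_6=23/45 ∈ [1/2, 19/36) → index 3
j=7: u_7=107/180 ∈ [19/36, 11/18) → index 5
j=8: u_8=61/90 ∈ [11/18, 25/36) → index 6
j=9: u_9=137/180 ∈ [25/36, 7/9) → index 7
j=10: u_10=38/45 ∈ [29/36, 11/12) → index 9
j=11: u_11=167/180 ∈ [11/12, 1) → index 11

0 1 1 2 2 2 3 5 6 7 9 11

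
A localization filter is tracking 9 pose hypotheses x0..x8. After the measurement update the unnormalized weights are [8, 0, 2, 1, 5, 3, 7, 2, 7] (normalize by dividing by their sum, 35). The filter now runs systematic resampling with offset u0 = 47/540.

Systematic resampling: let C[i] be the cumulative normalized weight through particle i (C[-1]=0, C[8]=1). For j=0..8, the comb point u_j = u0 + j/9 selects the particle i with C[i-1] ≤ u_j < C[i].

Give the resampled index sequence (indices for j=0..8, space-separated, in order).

C = [8/35, 8/35, 2/7, 11/35, 16/35, 19/35, 26/35, 4/5, 1]
j=0: u_0=47/540 ∈ [0, 8/35) → index 0
j=1: u_1=107/540 ∈ [0, 8/35) → index 0
j=2: u_2=167/540 ∈ [2/7, 11/35) → index 3
j=3: u_3=227/540 ∈ [11/35, 16/35) → index 4
j=4: u_4=287/540 ∈ [16/35, 19/35) → index 5
j=5: u_5=347/540 ∈ [19/35, 26/35) → index 6
j=6: u_6=407/540 ∈ [26/35, 4/5) → index 7
j=7: u_7=467/540 ∈ [4/5, 1) → index 8
j=8: u_8=527/540 ∈ [4/5, 1) → index 8

0 0 3 4 5 6 7 8 8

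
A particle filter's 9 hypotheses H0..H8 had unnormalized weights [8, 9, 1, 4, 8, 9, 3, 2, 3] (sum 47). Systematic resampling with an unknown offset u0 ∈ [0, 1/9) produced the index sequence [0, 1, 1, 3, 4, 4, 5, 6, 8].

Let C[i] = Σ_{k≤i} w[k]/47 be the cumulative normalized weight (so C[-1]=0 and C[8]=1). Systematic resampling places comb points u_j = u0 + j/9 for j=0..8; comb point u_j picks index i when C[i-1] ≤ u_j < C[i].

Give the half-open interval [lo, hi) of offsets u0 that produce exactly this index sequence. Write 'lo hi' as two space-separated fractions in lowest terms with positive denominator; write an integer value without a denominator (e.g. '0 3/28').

25/423 35/423

C = [8/47, 17/47, 18/47, 22/47, 30/47, 39/47, 42/47, 44/47, 1]
j=0 picked index 0: u0 ∈ [0, 8/47)
j=1 picked index 1: u0 ∈ [25/423, 106/423)
j=2 picked index 1: u0 ∈ [-22/423, 59/423)
j=3 picked index 3: u0 ∈ [7/141, 19/141)
j=4 picked index 4: u0 ∈ [10/423, 82/423)
j=5 picked index 4: u0 ∈ [-37/423, 35/423)
j=6 picked index 5: u0 ∈ [-4/141, 23/141)
j=7 picked index 6: u0 ∈ [22/423, 49/423)
j=8 picked index 8: u0 ∈ [20/423, 1/9)
intersection: [25/423, 35/423)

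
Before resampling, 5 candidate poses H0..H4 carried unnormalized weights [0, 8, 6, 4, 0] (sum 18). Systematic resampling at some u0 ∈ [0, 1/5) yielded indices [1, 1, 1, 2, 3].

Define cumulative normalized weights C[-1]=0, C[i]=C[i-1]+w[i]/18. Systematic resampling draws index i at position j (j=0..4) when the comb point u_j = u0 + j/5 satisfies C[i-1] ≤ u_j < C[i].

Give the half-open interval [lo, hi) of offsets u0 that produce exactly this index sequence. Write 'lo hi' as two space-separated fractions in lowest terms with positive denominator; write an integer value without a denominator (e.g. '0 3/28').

C = [0, 4/9, 7/9, 1, 1]
j=0 picked index 1: u0 ∈ [0, 4/9)
j=1 picked index 1: u0 ∈ [-1/5, 11/45)
j=2 picked index 1: u0 ∈ [-2/5, 2/45)
j=3 picked index 2: u0 ∈ [-7/45, 8/45)
j=4 picked index 3: u0 ∈ [-1/45, 1/5)
intersection: [0, 2/45)

0 2/45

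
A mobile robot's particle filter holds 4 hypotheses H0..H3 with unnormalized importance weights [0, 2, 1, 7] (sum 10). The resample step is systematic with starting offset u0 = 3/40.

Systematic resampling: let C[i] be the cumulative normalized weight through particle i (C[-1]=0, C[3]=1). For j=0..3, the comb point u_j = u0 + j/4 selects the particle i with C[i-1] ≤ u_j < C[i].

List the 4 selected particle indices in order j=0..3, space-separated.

1 3 3 3

C = [0, 1/5, 3/10, 1]
j=0: u_0=3/40 ∈ [0, 1/5) → index 1
j=1: u_1=13/40 ∈ [3/10, 1) → index 3
j=2: u_2=23/40 ∈ [3/10, 1) → index 3
j=3: u_3=33/40 ∈ [3/10, 1) → index 3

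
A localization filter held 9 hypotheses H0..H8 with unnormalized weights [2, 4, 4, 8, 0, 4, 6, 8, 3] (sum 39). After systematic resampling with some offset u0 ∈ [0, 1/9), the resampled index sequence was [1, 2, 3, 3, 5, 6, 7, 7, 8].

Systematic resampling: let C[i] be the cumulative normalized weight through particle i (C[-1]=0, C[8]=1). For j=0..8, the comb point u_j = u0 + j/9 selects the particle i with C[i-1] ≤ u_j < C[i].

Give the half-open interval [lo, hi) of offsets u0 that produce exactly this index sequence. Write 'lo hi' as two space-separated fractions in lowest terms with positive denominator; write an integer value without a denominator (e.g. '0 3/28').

C = [2/39, 2/13, 10/39, 6/13, 6/13, 22/39, 28/39, 12/13, 1]
j=0 picked index 1: u0 ∈ [2/39, 2/13)
j=1 picked index 2: u0 ∈ [5/117, 17/117)
j=2 picked index 3: u0 ∈ [4/117, 28/117)
j=3 picked index 3: u0 ∈ [-1/13, 5/39)
j=4 picked index 5: u0 ∈ [2/117, 14/117)
j=5 picked index 6: u0 ∈ [1/117, 19/117)
j=6 picked index 7: u0 ∈ [2/39, 10/39)
j=7 picked index 7: u0 ∈ [-7/117, 17/117)
j=8 picked index 8: u0 ∈ [4/117, 1/9)
intersection: [2/39, 1/9)

2/39 1/9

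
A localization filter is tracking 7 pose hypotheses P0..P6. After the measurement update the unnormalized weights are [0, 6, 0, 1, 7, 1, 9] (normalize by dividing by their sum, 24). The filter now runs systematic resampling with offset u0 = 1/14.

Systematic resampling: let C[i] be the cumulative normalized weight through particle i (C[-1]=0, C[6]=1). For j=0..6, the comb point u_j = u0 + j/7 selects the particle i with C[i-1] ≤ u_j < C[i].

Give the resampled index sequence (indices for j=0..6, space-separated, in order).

C = [0, 1/4, 1/4, 7/24, 7/12, 5/8, 1]
j=0: u_0=1/14 ∈ [0, 1/4) → index 1
j=1: u_1=3/14 ∈ [0, 1/4) → index 1
j=2: u_2=5/14 ∈ [7/24, 7/12) → index 4
j=3: u_3=1/2 ∈ [7/24, 7/12) → index 4
j=4: u_4=9/14 ∈ [5/8, 1) → index 6
j=5: u_5=11/14 ∈ [5/8, 1) → index 6
j=6: u_6=13/14 ∈ [5/8, 1) → index 6

1 1 4 4 6 6 6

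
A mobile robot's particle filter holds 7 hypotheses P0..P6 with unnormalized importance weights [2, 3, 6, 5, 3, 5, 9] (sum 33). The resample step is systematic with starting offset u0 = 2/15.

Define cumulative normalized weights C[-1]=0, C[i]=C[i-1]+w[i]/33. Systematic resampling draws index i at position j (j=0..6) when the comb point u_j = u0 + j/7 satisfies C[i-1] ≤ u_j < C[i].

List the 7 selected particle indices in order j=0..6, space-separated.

C = [2/33, 5/33, 1/3, 16/33, 19/33, 8/11, 1]
j=0: u_0=2/15 ∈ [2/33, 5/33) → index 1
j=1: u_1=29/105 ∈ [5/33, 1/3) → index 2
j=2: u_2=44/105 ∈ [1/3, 16/33) → index 3
j=3: u_3=59/105 ∈ [16/33, 19/33) → index 4
j=4: u_4=74/105 ∈ [19/33, 8/11) → index 5
j=5: u_5=89/105 ∈ [8/11, 1) → index 6
j=6: u_6=104/105 ∈ [8/11, 1) → index 6

1 2 3 4 5 6 6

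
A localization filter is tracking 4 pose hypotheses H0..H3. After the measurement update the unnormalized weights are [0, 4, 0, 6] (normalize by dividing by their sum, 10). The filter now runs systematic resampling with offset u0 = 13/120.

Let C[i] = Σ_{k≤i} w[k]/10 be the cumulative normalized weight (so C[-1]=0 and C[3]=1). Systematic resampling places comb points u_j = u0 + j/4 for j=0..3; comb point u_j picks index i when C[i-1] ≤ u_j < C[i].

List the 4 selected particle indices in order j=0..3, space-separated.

1 1 3 3

C = [0, 2/5, 2/5, 1]
j=0: u_0=13/120 ∈ [0, 2/5) → index 1
j=1: u_1=43/120 ∈ [0, 2/5) → index 1
j=2: u_2=73/120 ∈ [2/5, 1) → index 3
j=3: u_3=103/120 ∈ [2/5, 1) → index 3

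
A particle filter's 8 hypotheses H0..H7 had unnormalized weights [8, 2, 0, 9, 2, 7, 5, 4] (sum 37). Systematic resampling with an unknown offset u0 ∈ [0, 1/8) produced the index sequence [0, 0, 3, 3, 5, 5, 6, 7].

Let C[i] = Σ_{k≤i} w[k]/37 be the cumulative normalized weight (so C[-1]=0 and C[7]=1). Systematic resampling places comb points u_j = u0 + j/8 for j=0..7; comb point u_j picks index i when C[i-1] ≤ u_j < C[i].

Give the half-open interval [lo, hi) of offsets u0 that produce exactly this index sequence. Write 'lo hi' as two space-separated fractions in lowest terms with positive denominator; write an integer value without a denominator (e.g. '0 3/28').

5/74 27/296

C = [8/37, 10/37, 10/37, 19/37, 21/37, 28/37, 33/37, 1]
j=0 picked index 0: u0 ∈ [0, 8/37)
j=1 picked index 0: u0 ∈ [-1/8, 27/296)
j=2 picked index 3: u0 ∈ [3/148, 39/148)
j=3 picked index 3: u0 ∈ [-31/296, 41/296)
j=4 picked index 5: u0 ∈ [5/74, 19/74)
j=5 picked index 5: u0 ∈ [-17/296, 39/296)
j=6 picked index 6: u0 ∈ [1/148, 21/148)
j=7 picked index 7: u0 ∈ [5/296, 1/8)
intersection: [5/74, 27/296)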